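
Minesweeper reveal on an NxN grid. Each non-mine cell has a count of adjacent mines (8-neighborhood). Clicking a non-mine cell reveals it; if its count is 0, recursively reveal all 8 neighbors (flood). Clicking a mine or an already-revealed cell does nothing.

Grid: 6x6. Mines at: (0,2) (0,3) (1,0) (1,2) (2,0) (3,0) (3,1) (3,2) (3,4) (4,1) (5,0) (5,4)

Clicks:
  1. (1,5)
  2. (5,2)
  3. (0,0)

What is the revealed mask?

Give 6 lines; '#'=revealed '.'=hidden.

Answer: #...##
....##
....##
......
......
..#...

Derivation:
Click 1 (1,5) count=0: revealed 6 new [(0,4) (0,5) (1,4) (1,5) (2,4) (2,5)] -> total=6
Click 2 (5,2) count=1: revealed 1 new [(5,2)] -> total=7
Click 3 (0,0) count=1: revealed 1 new [(0,0)] -> total=8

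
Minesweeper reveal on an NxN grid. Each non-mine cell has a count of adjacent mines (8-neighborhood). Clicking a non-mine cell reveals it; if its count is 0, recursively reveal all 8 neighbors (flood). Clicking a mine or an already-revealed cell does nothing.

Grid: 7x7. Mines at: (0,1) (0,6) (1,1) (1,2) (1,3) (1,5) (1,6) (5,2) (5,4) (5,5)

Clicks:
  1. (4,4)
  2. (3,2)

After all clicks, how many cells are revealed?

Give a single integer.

Answer: 25

Derivation:
Click 1 (4,4) count=2: revealed 1 new [(4,4)] -> total=1
Click 2 (3,2) count=0: revealed 24 new [(2,0) (2,1) (2,2) (2,3) (2,4) (2,5) (2,6) (3,0) (3,1) (3,2) (3,3) (3,4) (3,5) (3,6) (4,0) (4,1) (4,2) (4,3) (4,5) (4,6) (5,0) (5,1) (6,0) (6,1)] -> total=25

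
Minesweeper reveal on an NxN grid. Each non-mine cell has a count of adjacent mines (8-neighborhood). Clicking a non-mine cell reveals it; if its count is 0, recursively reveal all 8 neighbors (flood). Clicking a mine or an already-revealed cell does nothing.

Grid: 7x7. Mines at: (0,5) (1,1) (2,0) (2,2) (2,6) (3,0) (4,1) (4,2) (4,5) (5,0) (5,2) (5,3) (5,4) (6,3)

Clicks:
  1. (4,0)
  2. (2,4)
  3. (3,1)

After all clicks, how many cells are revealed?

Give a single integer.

Answer: 11

Derivation:
Click 1 (4,0) count=3: revealed 1 new [(4,0)] -> total=1
Click 2 (2,4) count=0: revealed 9 new [(1,3) (1,4) (1,5) (2,3) (2,4) (2,5) (3,3) (3,4) (3,5)] -> total=10
Click 3 (3,1) count=5: revealed 1 new [(3,1)] -> total=11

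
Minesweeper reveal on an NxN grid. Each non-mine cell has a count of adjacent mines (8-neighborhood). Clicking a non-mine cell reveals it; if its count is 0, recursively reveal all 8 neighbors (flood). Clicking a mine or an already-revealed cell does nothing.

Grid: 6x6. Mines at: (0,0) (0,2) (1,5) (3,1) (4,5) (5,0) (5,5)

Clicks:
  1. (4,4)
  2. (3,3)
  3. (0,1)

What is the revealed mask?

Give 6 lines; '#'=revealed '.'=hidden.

Click 1 (4,4) count=2: revealed 1 new [(4,4)] -> total=1
Click 2 (3,3) count=0: revealed 16 new [(1,2) (1,3) (1,4) (2,2) (2,3) (2,4) (3,2) (3,3) (3,4) (4,1) (4,2) (4,3) (5,1) (5,2) (5,3) (5,4)] -> total=17
Click 3 (0,1) count=2: revealed 1 new [(0,1)] -> total=18

Answer: .#....
..###.
..###.
..###.
.####.
.####.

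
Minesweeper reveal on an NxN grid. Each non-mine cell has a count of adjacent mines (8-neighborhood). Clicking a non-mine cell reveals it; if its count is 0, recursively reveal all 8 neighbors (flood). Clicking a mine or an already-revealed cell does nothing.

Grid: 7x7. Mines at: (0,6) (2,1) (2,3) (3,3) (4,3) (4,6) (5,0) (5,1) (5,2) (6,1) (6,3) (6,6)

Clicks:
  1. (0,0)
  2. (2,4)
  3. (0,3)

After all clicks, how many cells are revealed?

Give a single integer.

Click 1 (0,0) count=0: revealed 12 new [(0,0) (0,1) (0,2) (0,3) (0,4) (0,5) (1,0) (1,1) (1,2) (1,3) (1,4) (1,5)] -> total=12
Click 2 (2,4) count=2: revealed 1 new [(2,4)] -> total=13
Click 3 (0,3) count=0: revealed 0 new [(none)] -> total=13

Answer: 13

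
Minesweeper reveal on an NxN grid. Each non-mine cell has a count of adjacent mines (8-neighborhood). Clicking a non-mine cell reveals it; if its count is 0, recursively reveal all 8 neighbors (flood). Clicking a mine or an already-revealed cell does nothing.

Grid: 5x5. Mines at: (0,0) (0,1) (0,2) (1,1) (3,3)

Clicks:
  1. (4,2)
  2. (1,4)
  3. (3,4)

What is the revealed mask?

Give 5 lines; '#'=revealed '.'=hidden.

Click 1 (4,2) count=1: revealed 1 new [(4,2)] -> total=1
Click 2 (1,4) count=0: revealed 6 new [(0,3) (0,4) (1,3) (1,4) (2,3) (2,4)] -> total=7
Click 3 (3,4) count=1: revealed 1 new [(3,4)] -> total=8

Answer: ...##
...##
...##
....#
..#..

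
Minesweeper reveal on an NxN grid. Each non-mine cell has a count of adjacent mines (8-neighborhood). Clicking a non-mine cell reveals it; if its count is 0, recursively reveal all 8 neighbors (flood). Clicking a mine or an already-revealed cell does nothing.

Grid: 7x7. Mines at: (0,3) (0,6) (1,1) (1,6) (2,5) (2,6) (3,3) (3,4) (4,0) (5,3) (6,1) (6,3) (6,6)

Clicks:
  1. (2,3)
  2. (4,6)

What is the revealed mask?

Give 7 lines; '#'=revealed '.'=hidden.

Answer: .......
.......
...#...
.....##
.....##
.....##
.......

Derivation:
Click 1 (2,3) count=2: revealed 1 new [(2,3)] -> total=1
Click 2 (4,6) count=0: revealed 6 new [(3,5) (3,6) (4,5) (4,6) (5,5) (5,6)] -> total=7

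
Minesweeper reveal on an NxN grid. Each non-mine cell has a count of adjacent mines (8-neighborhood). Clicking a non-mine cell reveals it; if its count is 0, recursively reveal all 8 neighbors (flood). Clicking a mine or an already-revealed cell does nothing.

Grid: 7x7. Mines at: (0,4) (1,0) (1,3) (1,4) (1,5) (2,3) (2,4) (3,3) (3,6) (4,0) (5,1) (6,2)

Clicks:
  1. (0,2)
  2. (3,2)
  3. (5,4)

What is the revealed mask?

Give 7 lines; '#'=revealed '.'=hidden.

Click 1 (0,2) count=1: revealed 1 new [(0,2)] -> total=1
Click 2 (3,2) count=2: revealed 1 new [(3,2)] -> total=2
Click 3 (5,4) count=0: revealed 12 new [(4,3) (4,4) (4,5) (4,6) (5,3) (5,4) (5,5) (5,6) (6,3) (6,4) (6,5) (6,6)] -> total=14

Answer: ..#....
.......
.......
..#....
...####
...####
...####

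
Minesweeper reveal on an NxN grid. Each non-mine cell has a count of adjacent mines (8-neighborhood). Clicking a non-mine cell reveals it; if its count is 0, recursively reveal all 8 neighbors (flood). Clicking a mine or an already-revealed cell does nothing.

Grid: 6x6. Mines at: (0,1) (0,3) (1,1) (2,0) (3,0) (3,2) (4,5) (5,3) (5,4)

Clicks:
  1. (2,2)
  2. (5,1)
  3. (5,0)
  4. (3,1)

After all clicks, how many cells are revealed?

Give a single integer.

Answer: 8

Derivation:
Click 1 (2,2) count=2: revealed 1 new [(2,2)] -> total=1
Click 2 (5,1) count=0: revealed 6 new [(4,0) (4,1) (4,2) (5,0) (5,1) (5,2)] -> total=7
Click 3 (5,0) count=0: revealed 0 new [(none)] -> total=7
Click 4 (3,1) count=3: revealed 1 new [(3,1)] -> total=8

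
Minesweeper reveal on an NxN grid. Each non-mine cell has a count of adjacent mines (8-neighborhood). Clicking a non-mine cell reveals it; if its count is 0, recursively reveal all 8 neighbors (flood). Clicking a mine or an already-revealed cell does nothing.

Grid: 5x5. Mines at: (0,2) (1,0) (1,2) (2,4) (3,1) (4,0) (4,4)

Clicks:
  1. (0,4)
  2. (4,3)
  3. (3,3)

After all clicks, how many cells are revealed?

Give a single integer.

Answer: 6

Derivation:
Click 1 (0,4) count=0: revealed 4 new [(0,3) (0,4) (1,3) (1,4)] -> total=4
Click 2 (4,3) count=1: revealed 1 new [(4,3)] -> total=5
Click 3 (3,3) count=2: revealed 1 new [(3,3)] -> total=6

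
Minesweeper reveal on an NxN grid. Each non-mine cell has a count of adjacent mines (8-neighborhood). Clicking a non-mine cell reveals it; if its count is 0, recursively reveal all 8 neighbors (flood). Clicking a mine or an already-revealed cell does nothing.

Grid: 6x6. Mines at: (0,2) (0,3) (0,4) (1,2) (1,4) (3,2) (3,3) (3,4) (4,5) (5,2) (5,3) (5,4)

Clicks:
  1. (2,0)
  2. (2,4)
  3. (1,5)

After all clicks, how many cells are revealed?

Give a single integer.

Answer: 14

Derivation:
Click 1 (2,0) count=0: revealed 12 new [(0,0) (0,1) (1,0) (1,1) (2,0) (2,1) (3,0) (3,1) (4,0) (4,1) (5,0) (5,1)] -> total=12
Click 2 (2,4) count=3: revealed 1 new [(2,4)] -> total=13
Click 3 (1,5) count=2: revealed 1 new [(1,5)] -> total=14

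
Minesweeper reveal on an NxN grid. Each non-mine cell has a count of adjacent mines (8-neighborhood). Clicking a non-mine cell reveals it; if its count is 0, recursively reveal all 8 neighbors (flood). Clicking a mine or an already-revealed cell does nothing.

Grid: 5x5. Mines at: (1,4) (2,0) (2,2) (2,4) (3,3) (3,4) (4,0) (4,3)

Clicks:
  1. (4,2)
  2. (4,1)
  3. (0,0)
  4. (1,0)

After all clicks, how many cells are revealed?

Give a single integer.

Answer: 10

Derivation:
Click 1 (4,2) count=2: revealed 1 new [(4,2)] -> total=1
Click 2 (4,1) count=1: revealed 1 new [(4,1)] -> total=2
Click 3 (0,0) count=0: revealed 8 new [(0,0) (0,1) (0,2) (0,3) (1,0) (1,1) (1,2) (1,3)] -> total=10
Click 4 (1,0) count=1: revealed 0 new [(none)] -> total=10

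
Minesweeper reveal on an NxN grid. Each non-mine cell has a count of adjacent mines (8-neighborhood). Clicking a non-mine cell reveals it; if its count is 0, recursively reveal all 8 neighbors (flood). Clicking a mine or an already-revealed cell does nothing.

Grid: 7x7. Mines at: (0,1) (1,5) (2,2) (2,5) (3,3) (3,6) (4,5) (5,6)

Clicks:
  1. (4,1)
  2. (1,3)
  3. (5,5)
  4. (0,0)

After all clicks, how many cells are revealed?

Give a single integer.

Answer: 26

Derivation:
Click 1 (4,1) count=0: revealed 24 new [(1,0) (1,1) (2,0) (2,1) (3,0) (3,1) (3,2) (4,0) (4,1) (4,2) (4,3) (4,4) (5,0) (5,1) (5,2) (5,3) (5,4) (5,5) (6,0) (6,1) (6,2) (6,3) (6,4) (6,5)] -> total=24
Click 2 (1,3) count=1: revealed 1 new [(1,3)] -> total=25
Click 3 (5,5) count=2: revealed 0 new [(none)] -> total=25
Click 4 (0,0) count=1: revealed 1 new [(0,0)] -> total=26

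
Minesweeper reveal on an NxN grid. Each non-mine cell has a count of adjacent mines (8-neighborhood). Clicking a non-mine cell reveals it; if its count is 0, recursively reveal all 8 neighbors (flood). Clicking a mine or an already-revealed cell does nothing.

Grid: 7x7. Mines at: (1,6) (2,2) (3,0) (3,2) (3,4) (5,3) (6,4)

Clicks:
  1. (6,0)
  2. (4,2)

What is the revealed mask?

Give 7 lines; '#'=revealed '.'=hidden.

Answer: .......
.......
.......
.......
###....
###....
###....

Derivation:
Click 1 (6,0) count=0: revealed 9 new [(4,0) (4,1) (4,2) (5,0) (5,1) (5,2) (6,0) (6,1) (6,2)] -> total=9
Click 2 (4,2) count=2: revealed 0 new [(none)] -> total=9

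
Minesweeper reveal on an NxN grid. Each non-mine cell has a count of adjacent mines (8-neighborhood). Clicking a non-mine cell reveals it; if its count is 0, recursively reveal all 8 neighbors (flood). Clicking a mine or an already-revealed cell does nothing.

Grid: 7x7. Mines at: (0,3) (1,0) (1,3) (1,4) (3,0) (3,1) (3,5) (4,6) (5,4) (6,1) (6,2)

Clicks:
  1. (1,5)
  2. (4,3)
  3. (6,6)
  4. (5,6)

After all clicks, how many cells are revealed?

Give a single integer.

Click 1 (1,5) count=1: revealed 1 new [(1,5)] -> total=1
Click 2 (4,3) count=1: revealed 1 new [(4,3)] -> total=2
Click 3 (6,6) count=0: revealed 4 new [(5,5) (5,6) (6,5) (6,6)] -> total=6
Click 4 (5,6) count=1: revealed 0 new [(none)] -> total=6

Answer: 6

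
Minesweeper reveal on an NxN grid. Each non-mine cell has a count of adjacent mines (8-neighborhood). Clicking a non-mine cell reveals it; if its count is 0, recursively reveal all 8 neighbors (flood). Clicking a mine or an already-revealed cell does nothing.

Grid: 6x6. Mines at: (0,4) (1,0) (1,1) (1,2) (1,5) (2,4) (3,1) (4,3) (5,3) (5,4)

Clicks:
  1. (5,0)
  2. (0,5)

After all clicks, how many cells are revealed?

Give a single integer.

Answer: 7

Derivation:
Click 1 (5,0) count=0: revealed 6 new [(4,0) (4,1) (4,2) (5,0) (5,1) (5,2)] -> total=6
Click 2 (0,5) count=2: revealed 1 new [(0,5)] -> total=7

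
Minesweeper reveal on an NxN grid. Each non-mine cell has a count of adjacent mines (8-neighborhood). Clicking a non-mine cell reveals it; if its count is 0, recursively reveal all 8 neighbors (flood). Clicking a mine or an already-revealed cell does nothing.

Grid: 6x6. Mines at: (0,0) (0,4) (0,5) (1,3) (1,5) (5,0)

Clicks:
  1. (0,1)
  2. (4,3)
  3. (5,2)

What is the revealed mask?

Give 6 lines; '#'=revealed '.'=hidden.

Answer: .#....
###...
######
######
######
.#####

Derivation:
Click 1 (0,1) count=1: revealed 1 new [(0,1)] -> total=1
Click 2 (4,3) count=0: revealed 26 new [(1,0) (1,1) (1,2) (2,0) (2,1) (2,2) (2,3) (2,4) (2,5) (3,0) (3,1) (3,2) (3,3) (3,4) (3,5) (4,0) (4,1) (4,2) (4,3) (4,4) (4,5) (5,1) (5,2) (5,3) (5,4) (5,5)] -> total=27
Click 3 (5,2) count=0: revealed 0 new [(none)] -> total=27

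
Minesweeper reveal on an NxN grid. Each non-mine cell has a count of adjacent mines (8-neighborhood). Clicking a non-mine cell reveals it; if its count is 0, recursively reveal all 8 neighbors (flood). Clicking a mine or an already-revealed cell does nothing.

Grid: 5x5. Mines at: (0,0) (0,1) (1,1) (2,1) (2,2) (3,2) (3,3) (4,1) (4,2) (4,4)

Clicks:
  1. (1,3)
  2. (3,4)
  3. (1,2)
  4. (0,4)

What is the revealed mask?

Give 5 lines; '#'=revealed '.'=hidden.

Answer: ..###
..###
...##
....#
.....

Derivation:
Click 1 (1,3) count=1: revealed 1 new [(1,3)] -> total=1
Click 2 (3,4) count=2: revealed 1 new [(3,4)] -> total=2
Click 3 (1,2) count=4: revealed 1 new [(1,2)] -> total=3
Click 4 (0,4) count=0: revealed 6 new [(0,2) (0,3) (0,4) (1,4) (2,3) (2,4)] -> total=9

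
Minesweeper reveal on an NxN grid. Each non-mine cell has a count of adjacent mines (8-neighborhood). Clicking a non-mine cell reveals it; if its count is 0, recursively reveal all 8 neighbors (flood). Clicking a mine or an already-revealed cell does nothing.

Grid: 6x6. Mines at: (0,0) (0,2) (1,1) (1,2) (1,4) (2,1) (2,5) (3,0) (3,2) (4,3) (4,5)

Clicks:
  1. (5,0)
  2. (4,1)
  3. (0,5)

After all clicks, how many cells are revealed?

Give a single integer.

Click 1 (5,0) count=0: revealed 6 new [(4,0) (4,1) (4,2) (5,0) (5,1) (5,2)] -> total=6
Click 2 (4,1) count=2: revealed 0 new [(none)] -> total=6
Click 3 (0,5) count=1: revealed 1 new [(0,5)] -> total=7

Answer: 7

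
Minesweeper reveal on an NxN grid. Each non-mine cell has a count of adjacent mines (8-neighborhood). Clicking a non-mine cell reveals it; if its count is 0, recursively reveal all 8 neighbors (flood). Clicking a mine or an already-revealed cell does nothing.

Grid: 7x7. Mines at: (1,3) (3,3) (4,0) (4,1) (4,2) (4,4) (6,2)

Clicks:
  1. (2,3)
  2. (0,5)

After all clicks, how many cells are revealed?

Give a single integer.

Answer: 23

Derivation:
Click 1 (2,3) count=2: revealed 1 new [(2,3)] -> total=1
Click 2 (0,5) count=0: revealed 22 new [(0,4) (0,5) (0,6) (1,4) (1,5) (1,6) (2,4) (2,5) (2,6) (3,4) (3,5) (3,6) (4,5) (4,6) (5,3) (5,4) (5,5) (5,6) (6,3) (6,4) (6,5) (6,6)] -> total=23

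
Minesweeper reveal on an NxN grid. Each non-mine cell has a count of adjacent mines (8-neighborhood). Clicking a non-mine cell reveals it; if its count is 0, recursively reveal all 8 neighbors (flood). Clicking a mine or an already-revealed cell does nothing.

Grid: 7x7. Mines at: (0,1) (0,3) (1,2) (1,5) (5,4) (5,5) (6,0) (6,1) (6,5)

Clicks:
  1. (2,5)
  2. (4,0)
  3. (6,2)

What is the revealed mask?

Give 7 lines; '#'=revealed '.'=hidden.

Answer: .......
##.....
#######
#######
#######
####...
..#....

Derivation:
Click 1 (2,5) count=1: revealed 1 new [(2,5)] -> total=1
Click 2 (4,0) count=0: revealed 26 new [(1,0) (1,1) (2,0) (2,1) (2,2) (2,3) (2,4) (2,6) (3,0) (3,1) (3,2) (3,3) (3,4) (3,5) (3,6) (4,0) (4,1) (4,2) (4,3) (4,4) (4,5) (4,6) (5,0) (5,1) (5,2) (5,3)] -> total=27
Click 3 (6,2) count=1: revealed 1 new [(6,2)] -> total=28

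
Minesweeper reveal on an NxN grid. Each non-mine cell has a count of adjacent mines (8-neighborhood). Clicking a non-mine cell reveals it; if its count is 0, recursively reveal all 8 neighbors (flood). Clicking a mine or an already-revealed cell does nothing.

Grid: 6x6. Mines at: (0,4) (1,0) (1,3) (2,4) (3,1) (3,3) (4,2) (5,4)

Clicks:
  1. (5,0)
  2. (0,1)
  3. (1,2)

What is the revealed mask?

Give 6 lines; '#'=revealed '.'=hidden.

Click 1 (5,0) count=0: revealed 4 new [(4,0) (4,1) (5,0) (5,1)] -> total=4
Click 2 (0,1) count=1: revealed 1 new [(0,1)] -> total=5
Click 3 (1,2) count=1: revealed 1 new [(1,2)] -> total=6

Answer: .#....
..#...
......
......
##....
##....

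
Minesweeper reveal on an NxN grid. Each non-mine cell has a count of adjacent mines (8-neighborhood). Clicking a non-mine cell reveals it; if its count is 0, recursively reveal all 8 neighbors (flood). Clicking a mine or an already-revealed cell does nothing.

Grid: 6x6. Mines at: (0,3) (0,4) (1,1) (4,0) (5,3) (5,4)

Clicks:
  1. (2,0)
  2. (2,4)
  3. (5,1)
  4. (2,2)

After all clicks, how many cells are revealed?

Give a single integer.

Click 1 (2,0) count=1: revealed 1 new [(2,0)] -> total=1
Click 2 (2,4) count=0: revealed 19 new [(1,2) (1,3) (1,4) (1,5) (2,1) (2,2) (2,3) (2,4) (2,5) (3,1) (3,2) (3,3) (3,4) (3,5) (4,1) (4,2) (4,3) (4,4) (4,5)] -> total=20
Click 3 (5,1) count=1: revealed 1 new [(5,1)] -> total=21
Click 4 (2,2) count=1: revealed 0 new [(none)] -> total=21

Answer: 21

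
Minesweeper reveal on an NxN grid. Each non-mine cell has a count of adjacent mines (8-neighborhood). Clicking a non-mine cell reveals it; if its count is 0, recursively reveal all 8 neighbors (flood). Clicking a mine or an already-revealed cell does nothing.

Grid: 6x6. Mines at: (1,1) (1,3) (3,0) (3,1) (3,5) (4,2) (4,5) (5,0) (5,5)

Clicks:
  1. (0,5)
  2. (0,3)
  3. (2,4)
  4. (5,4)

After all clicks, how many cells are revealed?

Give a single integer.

Answer: 8

Derivation:
Click 1 (0,5) count=0: revealed 6 new [(0,4) (0,5) (1,4) (1,5) (2,4) (2,5)] -> total=6
Click 2 (0,3) count=1: revealed 1 new [(0,3)] -> total=7
Click 3 (2,4) count=2: revealed 0 new [(none)] -> total=7
Click 4 (5,4) count=2: revealed 1 new [(5,4)] -> total=8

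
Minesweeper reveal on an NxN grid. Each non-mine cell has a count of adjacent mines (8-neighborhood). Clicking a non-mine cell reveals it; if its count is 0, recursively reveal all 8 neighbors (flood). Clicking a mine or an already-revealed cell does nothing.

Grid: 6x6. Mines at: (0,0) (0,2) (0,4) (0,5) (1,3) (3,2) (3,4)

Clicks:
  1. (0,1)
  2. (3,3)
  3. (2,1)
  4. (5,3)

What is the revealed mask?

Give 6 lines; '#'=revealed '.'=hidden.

Answer: .#....
##....
##....
##.#..
######
######

Derivation:
Click 1 (0,1) count=2: revealed 1 new [(0,1)] -> total=1
Click 2 (3,3) count=2: revealed 1 new [(3,3)] -> total=2
Click 3 (2,1) count=1: revealed 1 new [(2,1)] -> total=3
Click 4 (5,3) count=0: revealed 17 new [(1,0) (1,1) (2,0) (3,0) (3,1) (4,0) (4,1) (4,2) (4,3) (4,4) (4,5) (5,0) (5,1) (5,2) (5,3) (5,4) (5,5)] -> total=20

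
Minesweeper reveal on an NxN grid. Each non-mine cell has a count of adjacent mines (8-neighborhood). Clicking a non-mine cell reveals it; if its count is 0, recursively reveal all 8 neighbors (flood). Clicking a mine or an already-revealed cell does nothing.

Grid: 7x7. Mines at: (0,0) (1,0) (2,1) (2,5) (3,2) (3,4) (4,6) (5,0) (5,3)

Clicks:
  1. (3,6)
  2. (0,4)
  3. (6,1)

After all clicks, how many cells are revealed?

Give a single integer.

Answer: 17

Derivation:
Click 1 (3,6) count=2: revealed 1 new [(3,6)] -> total=1
Click 2 (0,4) count=0: revealed 15 new [(0,1) (0,2) (0,3) (0,4) (0,5) (0,6) (1,1) (1,2) (1,3) (1,4) (1,5) (1,6) (2,2) (2,3) (2,4)] -> total=16
Click 3 (6,1) count=1: revealed 1 new [(6,1)] -> total=17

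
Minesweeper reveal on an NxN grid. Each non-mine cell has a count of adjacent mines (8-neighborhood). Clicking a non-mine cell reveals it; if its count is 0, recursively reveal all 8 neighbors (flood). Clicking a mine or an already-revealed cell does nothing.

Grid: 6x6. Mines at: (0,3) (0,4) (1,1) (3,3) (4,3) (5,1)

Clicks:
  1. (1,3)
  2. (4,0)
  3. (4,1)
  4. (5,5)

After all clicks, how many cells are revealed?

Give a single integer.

Click 1 (1,3) count=2: revealed 1 new [(1,3)] -> total=1
Click 2 (4,0) count=1: revealed 1 new [(4,0)] -> total=2
Click 3 (4,1) count=1: revealed 1 new [(4,1)] -> total=3
Click 4 (5,5) count=0: revealed 10 new [(1,4) (1,5) (2,4) (2,5) (3,4) (3,5) (4,4) (4,5) (5,4) (5,5)] -> total=13

Answer: 13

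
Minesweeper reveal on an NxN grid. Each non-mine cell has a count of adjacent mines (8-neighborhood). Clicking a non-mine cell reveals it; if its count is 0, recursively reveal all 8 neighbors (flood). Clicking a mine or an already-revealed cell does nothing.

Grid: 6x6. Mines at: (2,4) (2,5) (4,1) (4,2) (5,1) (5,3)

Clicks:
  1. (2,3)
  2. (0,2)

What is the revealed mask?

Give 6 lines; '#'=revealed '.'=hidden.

Click 1 (2,3) count=1: revealed 1 new [(2,3)] -> total=1
Click 2 (0,2) count=0: revealed 19 new [(0,0) (0,1) (0,2) (0,3) (0,4) (0,5) (1,0) (1,1) (1,2) (1,3) (1,4) (1,5) (2,0) (2,1) (2,2) (3,0) (3,1) (3,2) (3,3)] -> total=20

Answer: ######
######
####..
####..
......
......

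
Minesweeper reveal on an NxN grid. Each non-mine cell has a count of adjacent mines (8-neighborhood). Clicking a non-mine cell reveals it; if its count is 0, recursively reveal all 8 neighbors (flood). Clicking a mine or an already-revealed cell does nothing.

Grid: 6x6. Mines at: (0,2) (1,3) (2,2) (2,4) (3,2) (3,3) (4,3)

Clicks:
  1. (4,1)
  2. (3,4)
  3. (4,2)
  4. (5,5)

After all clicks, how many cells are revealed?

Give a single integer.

Answer: 8

Derivation:
Click 1 (4,1) count=1: revealed 1 new [(4,1)] -> total=1
Click 2 (3,4) count=3: revealed 1 new [(3,4)] -> total=2
Click 3 (4,2) count=3: revealed 1 new [(4,2)] -> total=3
Click 4 (5,5) count=0: revealed 5 new [(3,5) (4,4) (4,5) (5,4) (5,5)] -> total=8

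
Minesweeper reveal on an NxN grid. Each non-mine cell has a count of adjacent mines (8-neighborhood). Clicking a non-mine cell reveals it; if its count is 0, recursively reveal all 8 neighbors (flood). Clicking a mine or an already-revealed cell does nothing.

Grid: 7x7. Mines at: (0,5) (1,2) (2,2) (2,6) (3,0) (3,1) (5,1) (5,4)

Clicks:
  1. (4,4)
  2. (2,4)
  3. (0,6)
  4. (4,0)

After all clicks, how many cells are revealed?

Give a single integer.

Click 1 (4,4) count=1: revealed 1 new [(4,4)] -> total=1
Click 2 (2,4) count=0: revealed 11 new [(1,3) (1,4) (1,5) (2,3) (2,4) (2,5) (3,3) (3,4) (3,5) (4,3) (4,5)] -> total=12
Click 3 (0,6) count=1: revealed 1 new [(0,6)] -> total=13
Click 4 (4,0) count=3: revealed 1 new [(4,0)] -> total=14

Answer: 14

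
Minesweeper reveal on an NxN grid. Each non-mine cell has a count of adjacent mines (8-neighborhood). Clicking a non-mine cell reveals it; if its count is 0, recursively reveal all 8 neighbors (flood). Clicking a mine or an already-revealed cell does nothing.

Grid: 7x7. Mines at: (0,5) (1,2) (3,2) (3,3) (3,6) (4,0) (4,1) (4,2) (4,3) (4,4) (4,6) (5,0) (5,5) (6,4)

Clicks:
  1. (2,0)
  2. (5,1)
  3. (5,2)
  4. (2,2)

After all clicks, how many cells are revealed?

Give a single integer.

Click 1 (2,0) count=0: revealed 8 new [(0,0) (0,1) (1,0) (1,1) (2,0) (2,1) (3,0) (3,1)] -> total=8
Click 2 (5,1) count=4: revealed 1 new [(5,1)] -> total=9
Click 3 (5,2) count=3: revealed 1 new [(5,2)] -> total=10
Click 4 (2,2) count=3: revealed 1 new [(2,2)] -> total=11

Answer: 11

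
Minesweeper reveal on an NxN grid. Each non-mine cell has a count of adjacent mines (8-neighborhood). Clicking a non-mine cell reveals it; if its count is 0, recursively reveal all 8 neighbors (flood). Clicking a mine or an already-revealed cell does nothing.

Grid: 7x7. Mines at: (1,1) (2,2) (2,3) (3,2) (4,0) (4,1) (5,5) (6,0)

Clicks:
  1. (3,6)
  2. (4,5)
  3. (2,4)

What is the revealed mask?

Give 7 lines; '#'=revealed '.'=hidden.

Click 1 (3,6) count=0: revealed 19 new [(0,2) (0,3) (0,4) (0,5) (0,6) (1,2) (1,3) (1,4) (1,5) (1,6) (2,4) (2,5) (2,6) (3,4) (3,5) (3,6) (4,4) (4,5) (4,6)] -> total=19
Click 2 (4,5) count=1: revealed 0 new [(none)] -> total=19
Click 3 (2,4) count=1: revealed 0 new [(none)] -> total=19

Answer: ..#####
..#####
....###
....###
....###
.......
.......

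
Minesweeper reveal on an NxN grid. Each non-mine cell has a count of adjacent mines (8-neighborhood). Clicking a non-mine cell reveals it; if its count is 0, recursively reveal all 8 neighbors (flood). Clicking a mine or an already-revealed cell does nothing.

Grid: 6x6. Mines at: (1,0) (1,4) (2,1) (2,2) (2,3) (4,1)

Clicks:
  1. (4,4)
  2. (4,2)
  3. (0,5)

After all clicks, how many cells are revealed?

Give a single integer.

Answer: 15

Derivation:
Click 1 (4,4) count=0: revealed 14 new [(2,4) (2,5) (3,2) (3,3) (3,4) (3,5) (4,2) (4,3) (4,4) (4,5) (5,2) (5,3) (5,4) (5,5)] -> total=14
Click 2 (4,2) count=1: revealed 0 new [(none)] -> total=14
Click 3 (0,5) count=1: revealed 1 new [(0,5)] -> total=15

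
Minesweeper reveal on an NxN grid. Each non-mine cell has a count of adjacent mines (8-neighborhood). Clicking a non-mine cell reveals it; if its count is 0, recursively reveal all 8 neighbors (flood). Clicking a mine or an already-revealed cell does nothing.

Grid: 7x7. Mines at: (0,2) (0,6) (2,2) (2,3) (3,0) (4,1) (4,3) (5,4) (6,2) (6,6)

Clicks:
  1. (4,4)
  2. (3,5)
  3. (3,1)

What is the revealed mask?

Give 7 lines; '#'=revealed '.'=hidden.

Answer: .......
....###
....###
.#..###
....###
.....##
.......

Derivation:
Click 1 (4,4) count=2: revealed 1 new [(4,4)] -> total=1
Click 2 (3,5) count=0: revealed 13 new [(1,4) (1,5) (1,6) (2,4) (2,5) (2,6) (3,4) (3,5) (3,6) (4,5) (4,6) (5,5) (5,6)] -> total=14
Click 3 (3,1) count=3: revealed 1 new [(3,1)] -> total=15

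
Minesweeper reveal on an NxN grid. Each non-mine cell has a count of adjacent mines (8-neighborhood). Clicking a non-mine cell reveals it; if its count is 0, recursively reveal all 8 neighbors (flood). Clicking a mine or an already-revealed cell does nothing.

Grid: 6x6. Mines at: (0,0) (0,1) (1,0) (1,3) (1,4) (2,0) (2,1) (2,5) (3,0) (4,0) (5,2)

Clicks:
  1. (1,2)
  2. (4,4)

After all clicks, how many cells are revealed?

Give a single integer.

Answer: 15

Derivation:
Click 1 (1,2) count=3: revealed 1 new [(1,2)] -> total=1
Click 2 (4,4) count=0: revealed 14 new [(2,2) (2,3) (2,4) (3,2) (3,3) (3,4) (3,5) (4,2) (4,3) (4,4) (4,5) (5,3) (5,4) (5,5)] -> total=15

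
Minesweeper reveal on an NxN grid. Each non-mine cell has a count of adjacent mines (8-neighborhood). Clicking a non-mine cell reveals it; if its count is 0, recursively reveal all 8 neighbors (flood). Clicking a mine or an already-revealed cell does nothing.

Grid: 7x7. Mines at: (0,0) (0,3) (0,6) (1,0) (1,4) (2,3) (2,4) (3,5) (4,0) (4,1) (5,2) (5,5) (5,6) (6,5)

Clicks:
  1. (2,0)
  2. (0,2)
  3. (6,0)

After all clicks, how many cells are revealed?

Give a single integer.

Answer: 6

Derivation:
Click 1 (2,0) count=1: revealed 1 new [(2,0)] -> total=1
Click 2 (0,2) count=1: revealed 1 new [(0,2)] -> total=2
Click 3 (6,0) count=0: revealed 4 new [(5,0) (5,1) (6,0) (6,1)] -> total=6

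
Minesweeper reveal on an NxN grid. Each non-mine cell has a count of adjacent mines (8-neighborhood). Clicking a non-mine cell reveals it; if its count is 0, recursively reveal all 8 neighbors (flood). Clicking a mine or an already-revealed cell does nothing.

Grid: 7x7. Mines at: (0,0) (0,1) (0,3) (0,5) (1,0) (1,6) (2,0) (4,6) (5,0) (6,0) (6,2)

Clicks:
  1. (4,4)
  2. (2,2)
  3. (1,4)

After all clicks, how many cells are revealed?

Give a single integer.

Answer: 30

Derivation:
Click 1 (4,4) count=0: revealed 30 new [(1,1) (1,2) (1,3) (1,4) (1,5) (2,1) (2,2) (2,3) (2,4) (2,5) (3,1) (3,2) (3,3) (3,4) (3,5) (4,1) (4,2) (4,3) (4,4) (4,5) (5,1) (5,2) (5,3) (5,4) (5,5) (5,6) (6,3) (6,4) (6,5) (6,6)] -> total=30
Click 2 (2,2) count=0: revealed 0 new [(none)] -> total=30
Click 3 (1,4) count=2: revealed 0 new [(none)] -> total=30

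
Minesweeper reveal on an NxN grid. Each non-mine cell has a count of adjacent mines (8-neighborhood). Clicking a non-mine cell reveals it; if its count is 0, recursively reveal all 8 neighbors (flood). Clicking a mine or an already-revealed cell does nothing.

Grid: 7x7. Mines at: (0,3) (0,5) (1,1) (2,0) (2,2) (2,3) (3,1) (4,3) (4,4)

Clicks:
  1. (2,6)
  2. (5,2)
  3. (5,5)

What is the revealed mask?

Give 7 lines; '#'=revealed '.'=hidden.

Answer: .......
....###
....###
....###
###..##
#######
#######

Derivation:
Click 1 (2,6) count=0: revealed 28 new [(1,4) (1,5) (1,6) (2,4) (2,5) (2,6) (3,4) (3,5) (3,6) (4,0) (4,1) (4,2) (4,5) (4,6) (5,0) (5,1) (5,2) (5,3) (5,4) (5,5) (5,6) (6,0) (6,1) (6,2) (6,3) (6,4) (6,5) (6,6)] -> total=28
Click 2 (5,2) count=1: revealed 0 new [(none)] -> total=28
Click 3 (5,5) count=1: revealed 0 new [(none)] -> total=28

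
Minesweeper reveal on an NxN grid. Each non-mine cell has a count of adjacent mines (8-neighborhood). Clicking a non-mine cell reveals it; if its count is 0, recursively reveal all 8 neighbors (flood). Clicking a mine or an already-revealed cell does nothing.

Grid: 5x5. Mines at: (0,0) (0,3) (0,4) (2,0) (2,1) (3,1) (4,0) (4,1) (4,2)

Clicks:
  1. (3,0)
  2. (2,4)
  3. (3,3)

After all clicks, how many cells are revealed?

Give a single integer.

Answer: 12

Derivation:
Click 1 (3,0) count=5: revealed 1 new [(3,0)] -> total=1
Click 2 (2,4) count=0: revealed 11 new [(1,2) (1,3) (1,4) (2,2) (2,3) (2,4) (3,2) (3,3) (3,4) (4,3) (4,4)] -> total=12
Click 3 (3,3) count=1: revealed 0 new [(none)] -> total=12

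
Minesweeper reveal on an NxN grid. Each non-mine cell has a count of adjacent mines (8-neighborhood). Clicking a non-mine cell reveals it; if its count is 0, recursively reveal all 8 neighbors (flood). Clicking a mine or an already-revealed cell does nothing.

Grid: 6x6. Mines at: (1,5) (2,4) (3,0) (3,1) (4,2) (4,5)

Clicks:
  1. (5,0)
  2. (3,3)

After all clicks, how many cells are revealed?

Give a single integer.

Answer: 5

Derivation:
Click 1 (5,0) count=0: revealed 4 new [(4,0) (4,1) (5,0) (5,1)] -> total=4
Click 2 (3,3) count=2: revealed 1 new [(3,3)] -> total=5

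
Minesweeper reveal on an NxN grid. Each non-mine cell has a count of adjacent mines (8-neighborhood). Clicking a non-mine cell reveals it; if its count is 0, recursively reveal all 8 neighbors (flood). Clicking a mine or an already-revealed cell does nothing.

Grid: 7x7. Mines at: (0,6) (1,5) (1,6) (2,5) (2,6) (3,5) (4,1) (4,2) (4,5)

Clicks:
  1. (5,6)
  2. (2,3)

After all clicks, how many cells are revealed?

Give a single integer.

Click 1 (5,6) count=1: revealed 1 new [(5,6)] -> total=1
Click 2 (2,3) count=0: revealed 20 new [(0,0) (0,1) (0,2) (0,3) (0,4) (1,0) (1,1) (1,2) (1,3) (1,4) (2,0) (2,1) (2,2) (2,3) (2,4) (3,0) (3,1) (3,2) (3,3) (3,4)] -> total=21

Answer: 21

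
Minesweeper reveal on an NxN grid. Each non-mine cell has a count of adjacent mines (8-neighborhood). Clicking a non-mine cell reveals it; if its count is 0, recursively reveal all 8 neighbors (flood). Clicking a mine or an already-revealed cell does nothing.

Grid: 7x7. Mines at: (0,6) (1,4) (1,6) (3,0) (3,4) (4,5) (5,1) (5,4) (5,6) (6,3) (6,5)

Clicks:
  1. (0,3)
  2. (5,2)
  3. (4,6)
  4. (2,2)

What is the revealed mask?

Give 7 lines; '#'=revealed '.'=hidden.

Answer: ####...
####...
####...
.###...
.###..#
..#....
.......

Derivation:
Click 1 (0,3) count=1: revealed 1 new [(0,3)] -> total=1
Click 2 (5,2) count=2: revealed 1 new [(5,2)] -> total=2
Click 3 (4,6) count=2: revealed 1 new [(4,6)] -> total=3
Click 4 (2,2) count=0: revealed 17 new [(0,0) (0,1) (0,2) (1,0) (1,1) (1,2) (1,3) (2,0) (2,1) (2,2) (2,3) (3,1) (3,2) (3,3) (4,1) (4,2) (4,3)] -> total=20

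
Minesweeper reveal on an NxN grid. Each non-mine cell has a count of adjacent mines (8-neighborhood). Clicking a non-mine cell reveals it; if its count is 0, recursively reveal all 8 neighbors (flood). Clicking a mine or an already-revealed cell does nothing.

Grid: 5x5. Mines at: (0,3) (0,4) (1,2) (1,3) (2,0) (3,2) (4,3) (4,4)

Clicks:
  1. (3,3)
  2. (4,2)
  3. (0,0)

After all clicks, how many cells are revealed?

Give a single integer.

Answer: 6

Derivation:
Click 1 (3,3) count=3: revealed 1 new [(3,3)] -> total=1
Click 2 (4,2) count=2: revealed 1 new [(4,2)] -> total=2
Click 3 (0,0) count=0: revealed 4 new [(0,0) (0,1) (1,0) (1,1)] -> total=6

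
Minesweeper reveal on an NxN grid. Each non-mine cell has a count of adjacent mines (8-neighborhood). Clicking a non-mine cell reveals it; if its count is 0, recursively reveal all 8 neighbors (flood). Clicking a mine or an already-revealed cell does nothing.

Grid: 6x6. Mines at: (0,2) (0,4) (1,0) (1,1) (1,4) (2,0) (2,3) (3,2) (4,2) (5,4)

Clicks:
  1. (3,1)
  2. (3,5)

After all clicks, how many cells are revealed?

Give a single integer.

Click 1 (3,1) count=3: revealed 1 new [(3,1)] -> total=1
Click 2 (3,5) count=0: revealed 6 new [(2,4) (2,5) (3,4) (3,5) (4,4) (4,5)] -> total=7

Answer: 7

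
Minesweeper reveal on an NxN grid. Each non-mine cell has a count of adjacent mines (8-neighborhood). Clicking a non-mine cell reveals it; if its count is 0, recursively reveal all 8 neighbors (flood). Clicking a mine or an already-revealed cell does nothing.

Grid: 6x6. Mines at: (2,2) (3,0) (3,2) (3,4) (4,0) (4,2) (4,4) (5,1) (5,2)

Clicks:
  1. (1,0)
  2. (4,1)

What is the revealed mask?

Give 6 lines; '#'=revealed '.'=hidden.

Click 1 (1,0) count=0: revealed 17 new [(0,0) (0,1) (0,2) (0,3) (0,4) (0,5) (1,0) (1,1) (1,2) (1,3) (1,4) (1,5) (2,0) (2,1) (2,3) (2,4) (2,5)] -> total=17
Click 2 (4,1) count=6: revealed 1 new [(4,1)] -> total=18

Answer: ######
######
##.###
......
.#....
......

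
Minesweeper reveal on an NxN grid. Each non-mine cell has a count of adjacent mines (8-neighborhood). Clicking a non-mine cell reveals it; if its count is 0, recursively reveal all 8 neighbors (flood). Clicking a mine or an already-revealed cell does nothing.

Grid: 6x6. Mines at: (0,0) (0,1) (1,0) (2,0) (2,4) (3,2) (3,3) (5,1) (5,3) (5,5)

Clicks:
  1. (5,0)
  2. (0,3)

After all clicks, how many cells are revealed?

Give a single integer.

Click 1 (5,0) count=1: revealed 1 new [(5,0)] -> total=1
Click 2 (0,3) count=0: revealed 8 new [(0,2) (0,3) (0,4) (0,5) (1,2) (1,3) (1,4) (1,5)] -> total=9

Answer: 9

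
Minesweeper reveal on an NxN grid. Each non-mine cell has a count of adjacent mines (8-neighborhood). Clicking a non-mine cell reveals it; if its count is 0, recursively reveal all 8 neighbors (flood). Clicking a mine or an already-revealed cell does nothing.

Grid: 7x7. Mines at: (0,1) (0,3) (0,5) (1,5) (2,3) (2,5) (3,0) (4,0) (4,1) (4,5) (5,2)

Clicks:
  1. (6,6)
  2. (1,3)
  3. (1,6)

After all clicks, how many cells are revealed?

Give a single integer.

Click 1 (6,6) count=0: revealed 8 new [(5,3) (5,4) (5,5) (5,6) (6,3) (6,4) (6,5) (6,6)] -> total=8
Click 2 (1,3) count=2: revealed 1 new [(1,3)] -> total=9
Click 3 (1,6) count=3: revealed 1 new [(1,6)] -> total=10

Answer: 10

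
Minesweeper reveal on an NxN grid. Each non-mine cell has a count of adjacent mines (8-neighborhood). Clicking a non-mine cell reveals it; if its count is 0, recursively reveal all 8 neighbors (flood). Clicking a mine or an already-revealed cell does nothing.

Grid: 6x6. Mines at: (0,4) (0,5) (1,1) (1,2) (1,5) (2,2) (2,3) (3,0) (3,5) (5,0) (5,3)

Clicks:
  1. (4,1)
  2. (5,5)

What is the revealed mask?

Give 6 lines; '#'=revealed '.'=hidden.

Click 1 (4,1) count=2: revealed 1 new [(4,1)] -> total=1
Click 2 (5,5) count=0: revealed 4 new [(4,4) (4,5) (5,4) (5,5)] -> total=5

Answer: ......
......
......
......
.#..##
....##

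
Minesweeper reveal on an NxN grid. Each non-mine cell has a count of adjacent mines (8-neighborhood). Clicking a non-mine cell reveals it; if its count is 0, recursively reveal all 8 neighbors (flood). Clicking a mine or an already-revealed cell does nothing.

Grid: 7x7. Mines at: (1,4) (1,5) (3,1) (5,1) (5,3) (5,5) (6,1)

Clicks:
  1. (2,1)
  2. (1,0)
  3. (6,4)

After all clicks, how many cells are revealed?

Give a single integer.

Click 1 (2,1) count=1: revealed 1 new [(2,1)] -> total=1
Click 2 (1,0) count=0: revealed 11 new [(0,0) (0,1) (0,2) (0,3) (1,0) (1,1) (1,2) (1,3) (2,0) (2,2) (2,3)] -> total=12
Click 3 (6,4) count=2: revealed 1 new [(6,4)] -> total=13

Answer: 13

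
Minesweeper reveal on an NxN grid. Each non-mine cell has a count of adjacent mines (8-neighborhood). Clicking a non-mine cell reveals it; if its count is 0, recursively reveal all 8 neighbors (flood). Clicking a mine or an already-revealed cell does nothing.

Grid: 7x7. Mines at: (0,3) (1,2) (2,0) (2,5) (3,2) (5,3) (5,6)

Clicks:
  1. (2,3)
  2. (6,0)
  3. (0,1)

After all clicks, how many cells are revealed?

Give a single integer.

Answer: 13

Derivation:
Click 1 (2,3) count=2: revealed 1 new [(2,3)] -> total=1
Click 2 (6,0) count=0: revealed 11 new [(3,0) (3,1) (4,0) (4,1) (4,2) (5,0) (5,1) (5,2) (6,0) (6,1) (6,2)] -> total=12
Click 3 (0,1) count=1: revealed 1 new [(0,1)] -> total=13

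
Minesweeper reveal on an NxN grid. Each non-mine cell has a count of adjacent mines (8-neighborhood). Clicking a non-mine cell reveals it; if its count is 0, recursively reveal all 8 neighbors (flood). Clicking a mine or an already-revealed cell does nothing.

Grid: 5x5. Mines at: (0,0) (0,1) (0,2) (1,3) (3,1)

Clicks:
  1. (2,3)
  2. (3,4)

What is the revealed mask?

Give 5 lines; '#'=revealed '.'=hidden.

Answer: .....
.....
..###
..###
..###

Derivation:
Click 1 (2,3) count=1: revealed 1 new [(2,3)] -> total=1
Click 2 (3,4) count=0: revealed 8 new [(2,2) (2,4) (3,2) (3,3) (3,4) (4,2) (4,3) (4,4)] -> total=9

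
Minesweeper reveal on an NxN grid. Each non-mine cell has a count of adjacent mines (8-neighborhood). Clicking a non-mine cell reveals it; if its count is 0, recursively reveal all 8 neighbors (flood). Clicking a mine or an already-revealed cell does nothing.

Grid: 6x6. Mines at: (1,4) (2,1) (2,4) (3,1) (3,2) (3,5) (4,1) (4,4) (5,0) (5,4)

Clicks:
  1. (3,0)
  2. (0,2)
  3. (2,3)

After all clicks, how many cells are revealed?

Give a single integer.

Click 1 (3,0) count=3: revealed 1 new [(3,0)] -> total=1
Click 2 (0,2) count=0: revealed 8 new [(0,0) (0,1) (0,2) (0,3) (1,0) (1,1) (1,2) (1,3)] -> total=9
Click 3 (2,3) count=3: revealed 1 new [(2,3)] -> total=10

Answer: 10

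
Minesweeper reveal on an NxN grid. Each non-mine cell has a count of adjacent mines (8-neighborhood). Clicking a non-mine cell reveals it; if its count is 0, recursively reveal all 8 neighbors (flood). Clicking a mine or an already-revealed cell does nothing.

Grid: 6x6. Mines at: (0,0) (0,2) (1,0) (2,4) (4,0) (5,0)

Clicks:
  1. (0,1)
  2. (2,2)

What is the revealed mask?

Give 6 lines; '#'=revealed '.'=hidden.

Answer: .#....
.###..
.###..
.#####
.#####
.#####

Derivation:
Click 1 (0,1) count=3: revealed 1 new [(0,1)] -> total=1
Click 2 (2,2) count=0: revealed 21 new [(1,1) (1,2) (1,3) (2,1) (2,2) (2,3) (3,1) (3,2) (3,3) (3,4) (3,5) (4,1) (4,2) (4,3) (4,4) (4,5) (5,1) (5,2) (5,3) (5,4) (5,5)] -> total=22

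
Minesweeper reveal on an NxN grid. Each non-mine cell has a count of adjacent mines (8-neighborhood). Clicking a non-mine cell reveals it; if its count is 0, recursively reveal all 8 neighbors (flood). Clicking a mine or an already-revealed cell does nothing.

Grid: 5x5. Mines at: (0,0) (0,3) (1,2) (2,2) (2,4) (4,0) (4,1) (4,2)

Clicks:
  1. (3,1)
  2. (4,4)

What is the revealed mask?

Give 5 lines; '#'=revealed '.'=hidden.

Answer: .....
.....
.....
.#.##
...##

Derivation:
Click 1 (3,1) count=4: revealed 1 new [(3,1)] -> total=1
Click 2 (4,4) count=0: revealed 4 new [(3,3) (3,4) (4,3) (4,4)] -> total=5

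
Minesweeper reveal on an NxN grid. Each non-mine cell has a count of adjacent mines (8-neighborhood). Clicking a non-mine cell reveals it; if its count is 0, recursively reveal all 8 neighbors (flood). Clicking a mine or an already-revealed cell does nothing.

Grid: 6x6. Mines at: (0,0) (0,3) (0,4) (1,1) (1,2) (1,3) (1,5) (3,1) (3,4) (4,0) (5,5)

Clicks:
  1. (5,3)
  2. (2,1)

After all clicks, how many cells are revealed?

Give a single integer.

Answer: 9

Derivation:
Click 1 (5,3) count=0: revealed 8 new [(4,1) (4,2) (4,3) (4,4) (5,1) (5,2) (5,3) (5,4)] -> total=8
Click 2 (2,1) count=3: revealed 1 new [(2,1)] -> total=9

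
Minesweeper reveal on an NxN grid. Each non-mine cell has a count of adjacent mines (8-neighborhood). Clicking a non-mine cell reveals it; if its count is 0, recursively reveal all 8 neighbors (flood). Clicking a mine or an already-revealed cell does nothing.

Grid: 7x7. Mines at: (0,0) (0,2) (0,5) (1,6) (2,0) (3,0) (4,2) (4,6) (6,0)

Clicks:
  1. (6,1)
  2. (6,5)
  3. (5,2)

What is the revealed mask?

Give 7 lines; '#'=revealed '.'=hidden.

Answer: .......
.#####.
.#####.
.#####.
...###.
.######
.######

Derivation:
Click 1 (6,1) count=1: revealed 1 new [(6,1)] -> total=1
Click 2 (6,5) count=0: revealed 29 new [(1,1) (1,2) (1,3) (1,4) (1,5) (2,1) (2,2) (2,3) (2,4) (2,5) (3,1) (3,2) (3,3) (3,4) (3,5) (4,3) (4,4) (4,5) (5,1) (5,2) (5,3) (5,4) (5,5) (5,6) (6,2) (6,3) (6,4) (6,5) (6,6)] -> total=30
Click 3 (5,2) count=1: revealed 0 new [(none)] -> total=30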